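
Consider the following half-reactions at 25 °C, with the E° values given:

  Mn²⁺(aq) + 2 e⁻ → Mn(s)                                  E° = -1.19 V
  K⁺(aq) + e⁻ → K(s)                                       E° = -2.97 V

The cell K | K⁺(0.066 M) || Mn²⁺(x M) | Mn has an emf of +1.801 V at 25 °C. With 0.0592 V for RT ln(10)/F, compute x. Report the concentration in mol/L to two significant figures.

0.022 M

Mn²⁺/Mn is the cathode, K⁺/K the anode: E°cell = +1.78 V, n = 2.
Overall reaction: Mn²⁺(aq) + 2 K(s) → Mn(s) + 2 K⁺(aq); Q = [K⁺]^2/[Mn²⁺]^1.
From E = E° − (0.0592/n) log Q: log Q = (E° − E)·n/0.0592 = (+1.78 − (+1.801))·2/0.0592 = -0.7095.
So 1·log[Mn²⁺] = 2·log(0.066) − log Q = -2.3609 − (-0.7095) = -1.6514; [Mn²⁺] = 10^(-1.6514) ≈ 0.022 M.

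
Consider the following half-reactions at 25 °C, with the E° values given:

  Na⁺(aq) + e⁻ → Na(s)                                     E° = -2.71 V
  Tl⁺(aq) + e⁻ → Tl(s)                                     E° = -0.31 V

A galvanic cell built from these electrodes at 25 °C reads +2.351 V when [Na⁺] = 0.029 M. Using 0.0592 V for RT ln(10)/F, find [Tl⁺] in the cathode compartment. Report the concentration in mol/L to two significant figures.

Tl⁺/Tl is the cathode, Na⁺/Na the anode: E°cell = +2.40 V, n = 1.
Overall reaction: Tl⁺(aq) + Na(s) → Tl(s) + Na⁺(aq); Q = [Na⁺]^1/[Tl⁺]^1.
From E = E° − (0.0592/n) log Q: log Q = (E° − E)·n/0.0592 = (+2.40 − (+2.351))·1/0.0592 = 0.8277.
So 1·log[Tl⁺] = 1·log(0.029) − log Q = -1.5376 − (0.8277) = -2.3653; [Tl⁺] = 10^(-2.3653) ≈ 0.0043 M.

0.0043 M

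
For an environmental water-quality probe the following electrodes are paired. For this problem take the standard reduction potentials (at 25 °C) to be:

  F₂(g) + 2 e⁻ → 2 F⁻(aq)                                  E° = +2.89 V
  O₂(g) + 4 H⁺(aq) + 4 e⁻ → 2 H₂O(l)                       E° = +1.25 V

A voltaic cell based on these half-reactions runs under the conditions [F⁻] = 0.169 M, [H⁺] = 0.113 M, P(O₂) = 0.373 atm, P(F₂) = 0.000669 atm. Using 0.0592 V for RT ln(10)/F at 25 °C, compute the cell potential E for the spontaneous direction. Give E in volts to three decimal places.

F₂/F⁻ is the cathode (higher E°), O₂/H₂O the anode: E°cell = +2.89 − (+1.25) = +1.64 V, n = 4.
Overall: 2 F₂(g) + 2 H₂O(l) → 4 F⁻(aq) + O₂(g) + 4 H⁺(aq)
Q = [F⁻]^4·P(O₂)·[H⁺]^4 / (P(F₂)^2); log Q = -0.955.
E = E° − (0.0592/n) log Q = +1.64 − (0.0592/4)(-0.955) = +1.654 V.

+1.654 V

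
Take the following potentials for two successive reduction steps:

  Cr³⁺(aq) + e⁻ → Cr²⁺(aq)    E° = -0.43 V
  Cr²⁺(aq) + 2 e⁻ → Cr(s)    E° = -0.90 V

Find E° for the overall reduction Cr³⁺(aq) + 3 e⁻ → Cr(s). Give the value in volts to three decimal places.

Standard free energies of sequential steps add: ΔG°₃ = ΔG°₁ + ΔG°₂, so n₃E°₃ = n₁E°₁ + n₂E°₂.
E°₃ = (1×-0.43 + 2×-0.90) / 3 = (-2.230) / 3 = -0.743 V.

-0.743 V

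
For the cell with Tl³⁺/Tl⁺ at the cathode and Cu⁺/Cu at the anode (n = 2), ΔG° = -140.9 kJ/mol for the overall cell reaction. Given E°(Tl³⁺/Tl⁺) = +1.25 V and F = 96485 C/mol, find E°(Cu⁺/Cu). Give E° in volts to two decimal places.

E°cell = −ΔG°/(nF) = −(-140.9×10³)/((2)(96485)) = +0.730 V.
Since Tl³⁺/Tl⁺ is the cathode and Cu⁺/Cu the anode, E°cell = E°(Tl³⁺/Tl⁺) − E°(Cu⁺/Cu).
So E°(Cu⁺/Cu) = E°(Tl³⁺/Tl⁺) − E°cell = (+1.25) − (+0.730) = +0.52 V.

+0.52 V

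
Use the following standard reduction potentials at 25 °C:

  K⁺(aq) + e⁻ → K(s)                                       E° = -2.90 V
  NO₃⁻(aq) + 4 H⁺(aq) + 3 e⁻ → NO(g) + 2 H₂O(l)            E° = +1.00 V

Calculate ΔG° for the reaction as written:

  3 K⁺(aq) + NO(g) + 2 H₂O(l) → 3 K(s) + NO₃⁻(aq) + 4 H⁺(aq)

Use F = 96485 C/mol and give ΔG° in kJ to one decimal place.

As written, K⁺/K is reduced (cathode) and NO₃⁻/NO is oxidised (anode), so E°cell = (-2.90) − (+1.00) = -3.90 V.
Balancing electrons gives n = 3.
ΔG° = −nFE° = −(3)(96485)(-3.90) = 1,128,874 J = +1128.9 kJ.

+1128.9 kJ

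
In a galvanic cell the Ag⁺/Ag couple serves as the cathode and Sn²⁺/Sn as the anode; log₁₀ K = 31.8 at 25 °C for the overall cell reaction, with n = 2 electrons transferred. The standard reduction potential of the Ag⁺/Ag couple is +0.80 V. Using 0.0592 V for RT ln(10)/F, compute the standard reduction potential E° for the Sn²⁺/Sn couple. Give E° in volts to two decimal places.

-0.14 V

E°cell = (0.0592/n)·log K = (0.0592/2)(31.8) = +0.941 V.
Since Ag⁺/Ag is the cathode and Sn²⁺/Sn the anode, E°cell = E°(Ag⁺/Ag) − E°(Sn²⁺/Sn).
So E°(Sn²⁺/Sn) = E°(Ag⁺/Ag) − E°cell = (+0.80) − (+0.941) = -0.14 V.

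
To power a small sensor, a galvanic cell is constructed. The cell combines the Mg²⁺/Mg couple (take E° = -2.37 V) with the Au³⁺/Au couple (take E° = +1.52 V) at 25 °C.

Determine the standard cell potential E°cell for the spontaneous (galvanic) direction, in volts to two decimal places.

+3.89 V

The Au³⁺/Au couple has the higher reduction potential, so it is the cathode; Mg²⁺/Mg is oxidised at the anode.
E°cell = E°(cathode) − E°(anode) = (+1.52) − (-2.37) = +3.89 V.
Since E°cell > 0, the reaction is spontaneous under standard conditions.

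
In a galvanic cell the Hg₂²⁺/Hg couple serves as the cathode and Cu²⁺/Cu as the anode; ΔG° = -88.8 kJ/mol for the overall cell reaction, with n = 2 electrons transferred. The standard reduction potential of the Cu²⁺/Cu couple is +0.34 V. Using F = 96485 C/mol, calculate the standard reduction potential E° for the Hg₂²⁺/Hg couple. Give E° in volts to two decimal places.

E°cell = −ΔG°/(nF) = −(-88.8×10³)/((2)(96485)) = +0.460 V.
Since Hg₂²⁺/Hg is the cathode and Cu²⁺/Cu the anode, E°cell = E°(Hg₂²⁺/Hg) − E°(Cu²⁺/Cu).
So E°(Hg₂²⁺/Hg) = E°cell + E°(Cu²⁺/Cu) = +0.460 + (+0.34) = +0.80 V.

+0.80 V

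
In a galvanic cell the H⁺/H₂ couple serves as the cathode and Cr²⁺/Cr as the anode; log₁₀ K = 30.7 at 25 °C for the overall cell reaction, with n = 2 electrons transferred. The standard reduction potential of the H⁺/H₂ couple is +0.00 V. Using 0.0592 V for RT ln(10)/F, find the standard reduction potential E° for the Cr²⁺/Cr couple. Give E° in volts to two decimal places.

E°cell = (0.0592/n)·log K = (0.0592/2)(30.7) = +0.909 V.
Since H⁺/H₂ is the cathode and Cr²⁺/Cr the anode, E°cell = E°(H⁺/H₂) − E°(Cr²⁺/Cr).
So E°(Cr²⁺/Cr) = E°(H⁺/H₂) − E°cell = (+0.00) − (+0.909) = -0.91 V.

-0.91 V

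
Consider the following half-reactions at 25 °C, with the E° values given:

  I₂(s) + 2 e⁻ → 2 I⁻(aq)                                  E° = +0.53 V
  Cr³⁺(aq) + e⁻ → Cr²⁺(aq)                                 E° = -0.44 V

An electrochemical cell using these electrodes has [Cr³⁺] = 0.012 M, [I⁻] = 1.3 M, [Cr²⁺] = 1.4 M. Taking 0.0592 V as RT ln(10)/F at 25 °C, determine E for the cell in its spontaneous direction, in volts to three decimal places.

+1.086 V

I₂/I⁻ is the cathode (higher E°), Cr³⁺/Cr²⁺ the anode: E°cell = +0.53 − (-0.44) = +0.97 V, n = 2.
Overall: I₂(s) + 2 Cr²⁺(aq) → 2 I⁻(aq) + 2 Cr³⁺(aq)
Q = [I⁻]^2·[Cr³⁺]^2 / ([Cr²⁺]^2); log Q = -3.906.
E = E° − (0.0592/n) log Q = +0.97 − (0.0592/2)(-3.906) = +1.086 V.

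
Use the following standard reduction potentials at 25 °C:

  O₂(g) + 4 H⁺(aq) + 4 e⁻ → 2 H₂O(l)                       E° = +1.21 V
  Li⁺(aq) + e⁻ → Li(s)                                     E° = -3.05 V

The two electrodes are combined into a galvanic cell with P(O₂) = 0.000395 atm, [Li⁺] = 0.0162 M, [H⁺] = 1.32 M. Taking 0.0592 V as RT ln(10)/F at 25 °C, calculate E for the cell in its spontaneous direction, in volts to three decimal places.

O₂/H₂O is the cathode (higher E°), Li⁺/Li the anode: E°cell = +1.21 − (-3.05) = +4.26 V, n = 4.
Overall: O₂(g) + 4 H⁺(aq) + 4 Li(s) → 2 H₂O(l) + 4 Li⁺(aq)
Q = [Li⁺]^4 / (P(O₂)·[H⁺]^4); log Q = -4.241.
E = E° − (0.0592/n) log Q = +4.26 − (0.0592/4)(-4.241) = +4.323 V.

+4.323 V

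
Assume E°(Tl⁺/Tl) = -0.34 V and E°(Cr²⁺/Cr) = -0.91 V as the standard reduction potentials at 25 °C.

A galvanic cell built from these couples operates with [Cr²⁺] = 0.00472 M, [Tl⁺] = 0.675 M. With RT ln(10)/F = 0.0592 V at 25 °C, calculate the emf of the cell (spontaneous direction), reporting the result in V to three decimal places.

Tl⁺/Tl is the cathode (higher E°), Cr²⁺/Cr the anode: E°cell = -0.34 − (-0.91) = +0.57 V, n = 2.
Overall: 2 Tl⁺(aq) + Cr(s) → 2 Tl(s) + Cr²⁺(aq)
Q = [Cr²⁺] / ([Tl⁺]^2); log Q = -1.985.
E = E° − (0.0592/n) log Q = +0.57 − (0.0592/2)(-1.985) = +0.629 V.

+0.629 V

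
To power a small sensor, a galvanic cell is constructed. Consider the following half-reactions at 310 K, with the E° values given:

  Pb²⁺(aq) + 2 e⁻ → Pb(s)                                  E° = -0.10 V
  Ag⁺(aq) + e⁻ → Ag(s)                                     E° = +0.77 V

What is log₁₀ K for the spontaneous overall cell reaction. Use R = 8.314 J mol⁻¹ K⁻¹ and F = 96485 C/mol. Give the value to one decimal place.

Cathode: Ag⁺/Ag; anode: Pb²⁺/Pb. E°cell = (+0.77) − (-0.10) = +0.87 V, with n = 2.
ΔG° = −nFE° = −RT ln K, so ln K = nFE°/(RT) = (2)(96485)(+0.87) / ((8.314)(310)) = 65.138.
log₁₀ K = 65.138 / ln 10 = 28.3.

28.3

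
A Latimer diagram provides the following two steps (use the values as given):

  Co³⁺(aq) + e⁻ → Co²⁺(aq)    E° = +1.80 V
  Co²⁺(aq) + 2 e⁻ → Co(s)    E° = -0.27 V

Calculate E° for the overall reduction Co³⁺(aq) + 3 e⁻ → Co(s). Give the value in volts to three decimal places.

+0.420 V

Since ΔG° = −nFE° is additive over sequential reductions, n₃E°₃ = n₁E°₁ + n₂E°₂.
E°₃ = (1×+1.80 + 2×-0.27) / 3 = (+1.260) / 3 = +0.420 V.
E° values themselves are not directly additive — weighting by electron count is essential.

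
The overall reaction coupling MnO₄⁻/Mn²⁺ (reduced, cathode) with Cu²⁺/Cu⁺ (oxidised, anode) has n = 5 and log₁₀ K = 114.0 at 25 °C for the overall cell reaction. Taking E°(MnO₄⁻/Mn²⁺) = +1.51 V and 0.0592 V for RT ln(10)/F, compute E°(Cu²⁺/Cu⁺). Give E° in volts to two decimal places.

+0.16 V

E°cell = (0.0592/n)·log K = (0.0592/5)(114.0) = +1.350 V.
Since MnO₄⁻/Mn²⁺ is the cathode and Cu²⁺/Cu⁺ the anode, E°cell = E°(MnO₄⁻/Mn²⁺) − E°(Cu²⁺/Cu⁺).
So E°(Cu²⁺/Cu⁺) = E°(MnO₄⁻/Mn²⁺) − E°cell = (+1.51) − (+1.350) = +0.16 V.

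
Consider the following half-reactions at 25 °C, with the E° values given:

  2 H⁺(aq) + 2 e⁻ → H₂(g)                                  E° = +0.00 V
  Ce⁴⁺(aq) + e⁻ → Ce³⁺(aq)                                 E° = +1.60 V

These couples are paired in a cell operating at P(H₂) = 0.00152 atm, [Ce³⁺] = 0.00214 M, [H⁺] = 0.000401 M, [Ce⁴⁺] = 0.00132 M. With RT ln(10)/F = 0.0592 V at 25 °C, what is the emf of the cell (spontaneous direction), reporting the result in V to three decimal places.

+1.705 V

Ce⁴⁺/Ce³⁺ is the cathode (higher E°), H⁺/H₂ the anode: E°cell = +1.60 − (+0.00) = +1.60 V, n = 2.
Overall: 2 Ce⁴⁺(aq) + H₂(g) → 2 Ce³⁺(aq) + 2 H⁺(aq)
Q = [Ce³⁺]^2·[H⁺]^2 / ([Ce⁴⁺]^2·P(H₂)); log Q = -3.556.
E = E° − (0.0592/n) log Q = +1.60 − (0.0592/2)(-3.556) = +1.705 V.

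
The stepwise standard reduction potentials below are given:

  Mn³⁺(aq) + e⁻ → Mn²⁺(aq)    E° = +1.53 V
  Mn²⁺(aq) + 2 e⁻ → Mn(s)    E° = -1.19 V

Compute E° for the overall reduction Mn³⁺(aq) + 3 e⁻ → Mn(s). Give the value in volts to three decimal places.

-0.283 V

Since ΔG° = −nFE° is additive over sequential reductions, n₃E°₃ = n₁E°₁ + n₂E°₂.
E°₃ = (1×+1.53 + 2×-1.19) / 3 = (-0.850) / 3 = -0.283 V.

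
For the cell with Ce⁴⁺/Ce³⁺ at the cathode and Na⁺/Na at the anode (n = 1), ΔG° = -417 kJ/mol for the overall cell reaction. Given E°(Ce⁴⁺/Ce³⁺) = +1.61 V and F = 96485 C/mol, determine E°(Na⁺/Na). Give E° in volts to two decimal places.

E°cell = −ΔG°/(nF) = −(-417×10³)/((1)(96485)) = +4.322 V.
Since Ce⁴⁺/Ce³⁺ is the cathode and Na⁺/Na the anode, E°cell = E°(Ce⁴⁺/Ce³⁺) − E°(Na⁺/Na).
So E°(Na⁺/Na) = E°(Ce⁴⁺/Ce³⁺) − E°cell = (+1.61) − (+4.322) = -2.71 V.

-2.71 V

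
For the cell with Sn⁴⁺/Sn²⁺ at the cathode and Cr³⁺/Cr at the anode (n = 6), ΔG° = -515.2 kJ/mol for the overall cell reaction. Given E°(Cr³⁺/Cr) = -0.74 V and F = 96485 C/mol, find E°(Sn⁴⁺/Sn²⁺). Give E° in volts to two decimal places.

E°cell = −ΔG°/(nF) = −(-515.2×10³)/((6)(96485)) = +0.890 V.
Since Sn⁴⁺/Sn²⁺ is the cathode and Cr³⁺/Cr the anode, E°cell = E°(Sn⁴⁺/Sn²⁺) − E°(Cr³⁺/Cr).
So E°(Sn⁴⁺/Sn²⁺) = E°cell + E°(Cr³⁺/Cr) = +0.890 + (-0.74) = +0.15 V.

+0.15 V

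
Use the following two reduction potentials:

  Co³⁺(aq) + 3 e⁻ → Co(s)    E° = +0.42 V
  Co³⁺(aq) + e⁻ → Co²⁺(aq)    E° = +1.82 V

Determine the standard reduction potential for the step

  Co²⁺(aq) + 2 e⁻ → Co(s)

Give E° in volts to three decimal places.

Sequential free energies add, so n₃E°₃ = n₁E°₁ + n₂E°₂.
With n₃ = 3, and the known step contributing 1×(+1.82) V, the unknown satisfies 2·E° = 3×(+0.42) − 1×(+1.82) = -0.560.
E° = -0.560 / 2 = -0.280 V.

-0.280 V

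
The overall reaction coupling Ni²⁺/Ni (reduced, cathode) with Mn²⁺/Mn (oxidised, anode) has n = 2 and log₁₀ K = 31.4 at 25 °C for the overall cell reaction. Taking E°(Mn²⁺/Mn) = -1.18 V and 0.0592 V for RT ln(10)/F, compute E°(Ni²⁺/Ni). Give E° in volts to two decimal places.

E°cell = (0.0592/n)·log K = (0.0592/2)(31.4) = +0.929 V.
Since Ni²⁺/Ni is the cathode and Mn²⁺/Mn the anode, E°cell = E°(Ni²⁺/Ni) − E°(Mn²⁺/Mn).
So E°(Ni²⁺/Ni) = E°cell + E°(Mn²⁺/Mn) = +0.929 + (-1.18) = -0.25 V.

-0.25 V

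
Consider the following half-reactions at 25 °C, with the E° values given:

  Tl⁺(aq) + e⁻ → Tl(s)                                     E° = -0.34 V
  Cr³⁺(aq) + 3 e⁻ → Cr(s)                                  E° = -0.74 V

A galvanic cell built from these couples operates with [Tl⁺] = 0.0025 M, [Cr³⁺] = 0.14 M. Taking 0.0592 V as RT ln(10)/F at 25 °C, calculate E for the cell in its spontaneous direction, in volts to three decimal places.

+0.263 V

Tl⁺/Tl is the cathode (higher E°), Cr³⁺/Cr the anode: E°cell = -0.34 − (-0.74) = +0.40 V, n = 3.
Overall: 3 Tl⁺(aq) + Cr(s) → 3 Tl(s) + Cr³⁺(aq)
Q = [Cr³⁺] / ([Tl⁺]^3); log Q = 6.952.
E = E° − (0.0592/n) log Q = +0.40 − (0.0592/3)(6.952) = +0.263 V.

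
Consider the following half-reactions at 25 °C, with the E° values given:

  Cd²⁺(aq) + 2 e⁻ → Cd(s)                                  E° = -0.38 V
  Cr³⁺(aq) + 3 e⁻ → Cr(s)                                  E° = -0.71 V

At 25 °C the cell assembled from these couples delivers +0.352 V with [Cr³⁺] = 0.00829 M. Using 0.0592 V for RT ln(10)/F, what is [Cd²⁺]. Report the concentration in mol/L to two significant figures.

Cd²⁺/Cd is the cathode, Cr³⁺/Cr the anode: E°cell = +0.33 V, n = 6.
Overall reaction: 3 Cd²⁺(aq) + 2 Cr(s) → 3 Cd(s) + 2 Cr³⁺(aq); Q = [Cr³⁺]^2/[Cd²⁺]^3.
From E = E° − (0.0592/n) log Q: log Q = (E° − E)·n/0.0592 = (+0.33 − (+0.352))·6/0.0592 = -2.2297.
So 3·log[Cd²⁺] = 2·log(0.00829) − log Q = -4.1629 − (-2.2297) = -1.9332; log[Cd²⁺] = -1.9332 / 3 = -0.6444; [Cd²⁺] = 10^(-0.6444) ≈ 0.23 M.

0.23 M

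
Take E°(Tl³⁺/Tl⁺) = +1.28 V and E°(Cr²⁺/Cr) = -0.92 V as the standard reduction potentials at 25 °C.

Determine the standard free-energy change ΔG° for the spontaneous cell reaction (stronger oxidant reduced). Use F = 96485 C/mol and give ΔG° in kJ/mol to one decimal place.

-424.5 kJ/mol

Tl³⁺/Tl⁺ (E° = +1.28 V) is the cathode; Cr²⁺/Cr (E° = -0.92 V) is the anode, so E°cell = +2.20 V.
Balancing electrons gives n = 2 (lcm of 2 and 2).
ΔG° = −nFE° = −(2)(96485)(+2.20) = -424,534 J = -424.5 kJ/mol.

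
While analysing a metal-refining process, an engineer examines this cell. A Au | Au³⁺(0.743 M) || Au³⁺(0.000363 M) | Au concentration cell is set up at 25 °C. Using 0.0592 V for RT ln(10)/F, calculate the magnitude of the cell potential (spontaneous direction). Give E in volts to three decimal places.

For a concentration cell E°cell = 0. The 0.743 M side is the cathode (reduction is favoured where [Au³⁺] is higher).
With n = 3, E = −(0.0592/3) log([Au³⁺]ₐₙ/[Au³⁺]꜀ₐₜ) = −(0.0592/3) log(0.000363/0.743) = −(0.0592/3)(-3.311) = +0.065 V.

+0.065 V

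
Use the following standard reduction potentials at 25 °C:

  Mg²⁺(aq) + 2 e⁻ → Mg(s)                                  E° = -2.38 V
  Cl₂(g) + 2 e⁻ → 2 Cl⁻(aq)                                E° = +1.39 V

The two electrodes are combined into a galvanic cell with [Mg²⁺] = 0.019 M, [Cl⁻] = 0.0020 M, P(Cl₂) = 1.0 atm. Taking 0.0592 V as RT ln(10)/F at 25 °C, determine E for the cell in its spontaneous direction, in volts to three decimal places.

+3.981 V

Cl₂/Cl⁻ is the cathode (higher E°), Mg²⁺/Mg the anode: E°cell = +1.39 − (-2.38) = +3.77 V, n = 2.
Overall: Cl₂(g) + Mg(s) → 2 Cl⁻(aq) + Mg²⁺(aq)
Q = [Cl⁻]^2·[Mg²⁺] / (P(Cl₂)); log Q = -7.119.
E = E° − (0.0592/n) log Q = +3.77 − (0.0592/2)(-7.119) = +3.981 V.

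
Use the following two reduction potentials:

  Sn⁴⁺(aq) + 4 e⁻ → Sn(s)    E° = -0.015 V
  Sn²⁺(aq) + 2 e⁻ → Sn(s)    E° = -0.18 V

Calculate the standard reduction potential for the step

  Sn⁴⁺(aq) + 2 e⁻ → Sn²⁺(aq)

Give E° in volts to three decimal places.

+0.150 V

Sequential free energies add, so n₃E°₃ = n₁E°₁ + n₂E°₂.
With n₃ = 4, and the known step contributing 2×(-0.18) V, the unknown satisfies 2·E° = 4×(-0.015) − 2×(-0.18) = +0.300.
E° = +0.300 / 2 = +0.150 V.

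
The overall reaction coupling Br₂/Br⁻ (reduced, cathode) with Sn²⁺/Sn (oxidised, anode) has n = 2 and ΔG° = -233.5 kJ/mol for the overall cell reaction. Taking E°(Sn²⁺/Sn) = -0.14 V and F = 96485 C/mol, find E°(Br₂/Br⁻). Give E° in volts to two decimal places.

+1.07 V

E°cell = −ΔG°/(nF) = −(-233.5×10³)/((2)(96485)) = +1.210 V.
Since Br₂/Br⁻ is the cathode and Sn²⁺/Sn the anode, E°cell = E°(Br₂/Br⁻) − E°(Sn²⁺/Sn).
So E°(Br₂/Br⁻) = E°cell + E°(Sn²⁺/Sn) = +1.210 + (-0.14) = +1.07 V.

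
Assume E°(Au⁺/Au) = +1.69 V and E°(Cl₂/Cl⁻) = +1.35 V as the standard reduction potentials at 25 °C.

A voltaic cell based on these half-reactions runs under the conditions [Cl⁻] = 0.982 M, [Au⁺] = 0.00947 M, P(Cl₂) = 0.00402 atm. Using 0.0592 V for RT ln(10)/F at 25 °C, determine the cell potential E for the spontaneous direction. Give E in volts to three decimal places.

+0.291 V

Au⁺/Au is the cathode (higher E°), Cl₂/Cl⁻ the anode: E°cell = +1.69 − (+1.35) = +0.34 V, n = 2.
Overall: 2 Au⁺(aq) + 2 Cl⁻(aq) → 2 Au(s) + Cl₂(g)
Q = P(Cl₂) / ([Au⁺]^2·[Cl⁻]^2); log Q = 1.667.
E = E° − (0.0592/n) log Q = +0.34 − (0.0592/2)(1.667) = +0.291 V.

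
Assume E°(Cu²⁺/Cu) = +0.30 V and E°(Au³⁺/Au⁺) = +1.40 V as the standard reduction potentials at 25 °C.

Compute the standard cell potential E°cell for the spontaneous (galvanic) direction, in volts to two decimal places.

The Au³⁺/Au⁺ couple has the higher reduction potential, so it is the cathode; Cu²⁺/Cu is oxidised at the anode.
E°cell = E°(cathode) − E°(anode) = (+1.40) − (+0.30) = +1.10 V.

+1.10 V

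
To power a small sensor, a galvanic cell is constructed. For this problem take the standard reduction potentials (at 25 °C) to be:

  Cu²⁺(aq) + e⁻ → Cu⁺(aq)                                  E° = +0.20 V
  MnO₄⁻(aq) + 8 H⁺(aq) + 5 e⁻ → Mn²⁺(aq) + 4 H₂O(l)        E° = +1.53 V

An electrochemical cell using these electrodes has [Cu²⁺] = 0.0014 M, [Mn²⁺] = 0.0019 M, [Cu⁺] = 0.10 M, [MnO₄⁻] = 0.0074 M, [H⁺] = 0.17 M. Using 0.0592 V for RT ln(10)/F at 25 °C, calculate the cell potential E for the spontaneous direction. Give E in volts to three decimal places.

+1.374 V

MnO₄⁻/Mn²⁺ is the cathode (higher E°), Cu²⁺/Cu⁺ the anode: E°cell = +1.53 − (+0.20) = +1.33 V, n = 5.
Overall: MnO₄⁻(aq) + 8 H⁺(aq) + 5 Cu⁺(aq) → Mn²⁺(aq) + 4 H₂O(l) + 5 Cu²⁺(aq)
Q = [Mn²⁺]·[Cu²⁺]^5 / ([MnO₄⁻]·[H⁺]^8·[Cu⁺]^5); log Q = -3.703.
E = E° − (0.0592/n) log Q = +1.33 − (0.0592/5)(-3.703) = +1.374 V.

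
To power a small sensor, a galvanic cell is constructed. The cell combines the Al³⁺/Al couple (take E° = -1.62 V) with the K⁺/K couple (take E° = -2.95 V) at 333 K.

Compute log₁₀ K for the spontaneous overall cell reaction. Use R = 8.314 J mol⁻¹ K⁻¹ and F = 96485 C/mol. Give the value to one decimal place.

Cathode: Al³⁺/Al; anode: K⁺/K. E°cell = (-1.62) − (-2.95) = +1.33 V, with n = 3.
ΔG° = −nFE° = −RT ln K, so ln K = nFE°/(RT) = (3)(96485)(+1.33) / ((8.314)(333)) = 139.052.
log₁₀ K = 139.052 / ln 10 = 60.4.

60.4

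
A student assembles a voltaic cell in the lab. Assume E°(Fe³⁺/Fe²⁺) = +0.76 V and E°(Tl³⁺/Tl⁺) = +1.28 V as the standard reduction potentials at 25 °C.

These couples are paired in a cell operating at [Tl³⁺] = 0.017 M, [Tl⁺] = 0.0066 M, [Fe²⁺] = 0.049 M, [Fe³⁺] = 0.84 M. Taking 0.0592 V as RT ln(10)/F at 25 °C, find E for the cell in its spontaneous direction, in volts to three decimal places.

Tl³⁺/Tl⁺ is the cathode (higher E°), Fe³⁺/Fe²⁺ the anode: E°cell = +1.28 − (+0.76) = +0.52 V, n = 2.
Overall: Tl³⁺(aq) + 2 Fe²⁺(aq) → Tl⁺(aq) + 2 Fe³⁺(aq)
Q = [Tl⁺]·[Fe³⁺]^2 / ([Tl³⁺]·[Fe²⁺]^2); log Q = 2.057.
E = E° − (0.0592/n) log Q = +0.52 − (0.0592/2)(2.057) = +0.459 V.

+0.459 V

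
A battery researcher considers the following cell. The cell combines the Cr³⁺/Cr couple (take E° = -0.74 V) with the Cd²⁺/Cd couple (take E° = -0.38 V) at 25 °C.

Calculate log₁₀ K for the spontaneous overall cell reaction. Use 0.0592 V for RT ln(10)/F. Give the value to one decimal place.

Cathode: Cd²⁺/Cd; anode: Cr³⁺/Cr. E°cell = +0.36 V, n = 6.
log K = nE°cell / 0.0592 = (6)(+0.36) / 0.0592 = 36.5.

36.5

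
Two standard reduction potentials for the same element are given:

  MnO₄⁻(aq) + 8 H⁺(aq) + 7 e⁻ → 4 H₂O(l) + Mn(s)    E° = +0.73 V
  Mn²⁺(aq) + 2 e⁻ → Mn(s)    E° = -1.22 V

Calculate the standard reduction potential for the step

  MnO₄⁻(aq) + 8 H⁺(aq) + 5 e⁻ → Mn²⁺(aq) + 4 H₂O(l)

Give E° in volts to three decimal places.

Sequential free energies add, so n₃E°₃ = n₁E°₁ + n₂E°₂.
With n₃ = 7, and the known step contributing 2×(-1.22) V, the unknown satisfies 5·E° = 7×(+0.73) − 2×(-1.22) = +7.550.
E° = +7.550 / 5 = +1.510 V.

+1.510 V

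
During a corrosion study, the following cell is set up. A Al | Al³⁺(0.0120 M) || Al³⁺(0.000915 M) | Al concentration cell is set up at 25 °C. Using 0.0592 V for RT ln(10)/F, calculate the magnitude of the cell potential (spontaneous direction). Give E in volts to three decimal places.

+0.022 V

For a concentration cell E°cell = 0. The 0.0120 M side is the cathode (reduction is favoured where [Al³⁺] is higher).
With n = 3, E = −(0.0592/3) log([Al³⁺]ₐₙ/[Al³⁺]꜀ₐₜ) = −(0.0592/3) log(0.000915/0.012) = −(0.0592/3)(-1.118) = +0.022 V.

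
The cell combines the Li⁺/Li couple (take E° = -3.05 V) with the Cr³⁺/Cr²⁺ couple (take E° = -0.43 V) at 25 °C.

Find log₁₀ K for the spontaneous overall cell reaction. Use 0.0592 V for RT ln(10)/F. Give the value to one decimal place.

Cathode: Cr³⁺/Cr²⁺; anode: Li⁺/Li. E°cell = +2.62 V, n = 1.
log K = nE°cell / 0.0592 = (1)(+2.62) / 0.0592 = 44.3.

44.3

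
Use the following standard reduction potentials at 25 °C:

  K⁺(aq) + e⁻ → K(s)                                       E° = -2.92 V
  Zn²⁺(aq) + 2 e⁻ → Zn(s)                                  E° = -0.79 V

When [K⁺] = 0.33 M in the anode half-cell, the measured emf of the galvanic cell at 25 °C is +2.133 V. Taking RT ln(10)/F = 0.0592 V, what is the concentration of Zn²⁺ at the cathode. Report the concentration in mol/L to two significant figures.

0.14 M

Zn²⁺/Zn is the cathode, K⁺/K the anode: E°cell = +2.13 V, n = 2.
Overall reaction: Zn²⁺(aq) + 2 K(s) → Zn(s) + 2 K⁺(aq); Q = [K⁺]^2/[Zn²⁺]^1.
From E = E° − (0.0592/n) log Q: log Q = (E° − E)·n/0.0592 = (+2.13 − (+2.133))·2/0.0592 = -0.1014.
So 1·log[Zn²⁺] = 2·log(0.33) − log Q = -0.9630 − (-0.1014) = -0.8616; [Zn²⁺] = 10^(-0.8616) ≈ 0.14 M.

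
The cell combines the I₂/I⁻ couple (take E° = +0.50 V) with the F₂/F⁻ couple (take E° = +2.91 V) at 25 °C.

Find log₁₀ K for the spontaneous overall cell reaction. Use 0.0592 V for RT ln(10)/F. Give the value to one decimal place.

81.4

Cathode: F₂/F⁻; anode: I₂/I⁻. E°cell = +2.41 V, n = 2.
log K = nE°cell / 0.0592 = (2)(+2.41) / 0.0592 = 81.4.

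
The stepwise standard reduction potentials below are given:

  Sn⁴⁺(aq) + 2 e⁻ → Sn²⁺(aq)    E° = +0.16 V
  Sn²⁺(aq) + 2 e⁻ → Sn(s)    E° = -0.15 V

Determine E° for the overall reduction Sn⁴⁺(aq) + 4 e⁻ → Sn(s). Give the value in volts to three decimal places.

+0.005 V

Adding the free-energy changes (−nFE°) of the two steps gives −n₃FE°₃ = −n₁FE°₁ − n₂FE°₂.
E°₃ = (2×+0.16 + 2×-0.15) / 4 = (+0.020) / 4 = +0.005 V.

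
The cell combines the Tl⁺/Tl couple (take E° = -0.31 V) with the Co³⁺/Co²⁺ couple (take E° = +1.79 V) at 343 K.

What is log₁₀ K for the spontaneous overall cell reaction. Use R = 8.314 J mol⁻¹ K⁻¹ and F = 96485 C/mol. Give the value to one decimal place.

30.9

Cathode: Co³⁺/Co²⁺; anode: Tl⁺/Tl. E°cell = (+1.79) − (-0.31) = +2.10 V, with n = 1.
ΔG° = −nFE° = −RT ln K, so ln K = nFE°/(RT) = (1)(96485)(+2.10) / ((8.314)(343)) = 71.052.
log₁₀ K = 71.052 / ln 10 = 30.9.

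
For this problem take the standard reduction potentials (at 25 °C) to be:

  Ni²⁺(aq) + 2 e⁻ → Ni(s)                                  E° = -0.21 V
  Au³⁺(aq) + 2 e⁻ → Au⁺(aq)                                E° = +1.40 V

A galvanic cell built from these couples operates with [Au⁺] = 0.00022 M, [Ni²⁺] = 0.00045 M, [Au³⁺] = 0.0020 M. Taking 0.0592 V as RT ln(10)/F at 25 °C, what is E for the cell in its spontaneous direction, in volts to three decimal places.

+1.737 V

Au³⁺/Au⁺ is the cathode (higher E°), Ni²⁺/Ni the anode: E°cell = +1.40 − (-0.21) = +1.61 V, n = 2.
Overall: Au³⁺(aq) + Ni(s) → Au⁺(aq) + Ni²⁺(aq)
Q = [Au⁺]·[Ni²⁺] / ([Au³⁺]); log Q = -4.305.
E = E° − (0.0592/n) log Q = +1.61 − (0.0592/2)(-4.305) = +1.737 V.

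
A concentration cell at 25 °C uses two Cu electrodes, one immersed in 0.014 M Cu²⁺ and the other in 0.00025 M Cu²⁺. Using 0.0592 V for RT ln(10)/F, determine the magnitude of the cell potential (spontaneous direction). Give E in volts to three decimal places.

For a concentration cell E°cell = 0. The 0.014 M side is the cathode (reduction is favoured where [Cu²⁺] is higher).
With n = 2, E = −(0.0592/2) log([Cu²⁺]ₐₙ/[Cu²⁺]꜀ₐₜ) = −(0.0592/2) log(0.00025/0.014) = −(0.0592/2)(-1.748) = +0.052 V.

+0.052 V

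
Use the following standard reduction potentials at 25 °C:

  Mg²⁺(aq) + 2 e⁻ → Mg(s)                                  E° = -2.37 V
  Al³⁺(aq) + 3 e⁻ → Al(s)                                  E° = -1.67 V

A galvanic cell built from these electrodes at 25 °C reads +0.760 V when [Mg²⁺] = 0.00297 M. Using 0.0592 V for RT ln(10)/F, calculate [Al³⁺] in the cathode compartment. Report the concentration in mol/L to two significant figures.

0.18 M

Al³⁺/Al is the cathode, Mg²⁺/Mg the anode: E°cell = +0.70 V, n = 6.
Overall reaction: 2 Al³⁺(aq) + 3 Mg(s) → 2 Al(s) + 3 Mg²⁺(aq); Q = [Mg²⁺]^3/[Al³⁺]^2.
From E = E° − (0.0592/n) log Q: log Q = (E° − E)·n/0.0592 = (+0.70 − (+0.760))·6/0.0592 = -6.0811.
So 2·log[Al³⁺] = 3·log(0.00297) − log Q = -7.5817 − (-6.0811) = -1.5006; log[Al³⁺] = -1.5006 / 2 = -0.7503; [Al³⁺] = 10^(-0.7503) ≈ 0.18 M.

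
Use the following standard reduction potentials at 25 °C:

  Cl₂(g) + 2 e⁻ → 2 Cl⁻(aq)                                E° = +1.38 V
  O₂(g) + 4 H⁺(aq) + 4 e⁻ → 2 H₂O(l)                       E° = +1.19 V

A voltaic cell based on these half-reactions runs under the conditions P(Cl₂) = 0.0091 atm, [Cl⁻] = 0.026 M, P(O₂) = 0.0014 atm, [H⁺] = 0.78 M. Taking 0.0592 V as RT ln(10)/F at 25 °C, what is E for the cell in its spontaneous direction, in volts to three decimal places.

+0.272 V

Cl₂/Cl⁻ is the cathode (higher E°), O₂/H₂O the anode: E°cell = +1.38 − (+1.19) = +0.19 V, n = 4.
Overall: 2 Cl₂(g) + 2 H₂O(l) → 4 Cl⁻(aq) + O₂(g) + 4 H⁺(aq)
Q = [Cl⁻]^4·P(O₂)·[H⁺]^4 / (P(Cl₂)^2); log Q = -5.544.
E = E° − (0.0592/n) log Q = +0.19 − (0.0592/4)(-5.544) = +0.272 V.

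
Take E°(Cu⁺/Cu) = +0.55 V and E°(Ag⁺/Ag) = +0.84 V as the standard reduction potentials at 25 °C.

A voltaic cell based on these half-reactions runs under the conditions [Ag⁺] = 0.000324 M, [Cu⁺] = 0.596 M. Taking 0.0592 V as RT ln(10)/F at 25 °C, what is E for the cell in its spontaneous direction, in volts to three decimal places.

Ag⁺/Ag is the cathode (higher E°), Cu⁺/Cu the anode: E°cell = +0.84 − (+0.55) = +0.29 V, n = 1.
Overall: Ag⁺(aq) + Cu(s) → Ag(s) + Cu⁺(aq)
Q = [Cu⁺] / ([Ag⁺]); log Q = 3.265.
E = E° − (0.0592/n) log Q = +0.29 − (0.0592/1)(3.265) = +0.097 V.

+0.097 V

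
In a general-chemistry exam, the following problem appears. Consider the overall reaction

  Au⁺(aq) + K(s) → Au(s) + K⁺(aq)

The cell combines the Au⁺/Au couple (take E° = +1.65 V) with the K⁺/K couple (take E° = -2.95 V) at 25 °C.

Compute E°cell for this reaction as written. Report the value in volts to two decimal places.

+4.60 V

The Au⁺/Au couple has the higher reduction potential, so it is the cathode; K⁺/K is oxidised at the anode.
E°cell = E°(cathode) − E°(anode) = (+1.65) − (-2.95) = +4.60 V.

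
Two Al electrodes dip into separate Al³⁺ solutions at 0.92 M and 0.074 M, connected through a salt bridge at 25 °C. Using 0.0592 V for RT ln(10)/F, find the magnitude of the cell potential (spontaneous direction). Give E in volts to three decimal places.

For a concentration cell E°cell = 0. The 0.92 M side is the cathode (reduction is favoured where [Al³⁺] is higher).
With n = 3, E = −(0.0592/3) log([Al³⁺]ₐₙ/[Al³⁺]꜀ₐₜ) = −(0.0592/3) log(0.074/0.92) = −(0.0592/3)(-1.095) = +0.022 V.

+0.022 V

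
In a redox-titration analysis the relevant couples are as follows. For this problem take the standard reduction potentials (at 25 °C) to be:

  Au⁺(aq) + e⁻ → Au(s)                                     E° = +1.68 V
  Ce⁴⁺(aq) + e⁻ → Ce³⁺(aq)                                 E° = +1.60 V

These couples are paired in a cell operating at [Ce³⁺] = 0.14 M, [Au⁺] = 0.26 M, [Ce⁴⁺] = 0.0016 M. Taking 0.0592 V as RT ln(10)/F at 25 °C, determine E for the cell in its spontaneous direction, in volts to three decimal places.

+0.160 V

Au⁺/Au is the cathode (higher E°), Ce⁴⁺/Ce³⁺ the anode: E°cell = +1.68 − (+1.60) = +0.08 V, n = 1.
Overall: Au⁺(aq) + Ce³⁺(aq) → Au(s) + Ce⁴⁺(aq)
Q = [Ce⁴⁺] / ([Au⁺]·[Ce³⁺]); log Q = -1.357.
E = E° − (0.0592/n) log Q = +0.08 − (0.0592/1)(-1.357) = +0.160 V.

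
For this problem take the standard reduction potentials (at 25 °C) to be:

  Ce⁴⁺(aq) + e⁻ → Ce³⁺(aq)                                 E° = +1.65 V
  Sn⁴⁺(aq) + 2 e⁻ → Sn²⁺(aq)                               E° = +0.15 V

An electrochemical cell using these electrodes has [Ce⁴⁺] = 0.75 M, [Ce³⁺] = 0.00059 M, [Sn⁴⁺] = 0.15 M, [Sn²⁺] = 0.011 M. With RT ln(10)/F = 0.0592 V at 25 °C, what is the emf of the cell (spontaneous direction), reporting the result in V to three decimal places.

+1.650 V

Ce⁴⁺/Ce³⁺ is the cathode (higher E°), Sn⁴⁺/Sn²⁺ the anode: E°cell = +1.65 − (+0.15) = +1.50 V, n = 2.
Overall: 2 Ce⁴⁺(aq) + Sn²⁺(aq) → 2 Ce³⁺(aq) + Sn⁴⁺(aq)
Q = [Ce³⁺]^2·[Sn⁴⁺] / ([Ce⁴⁺]^2·[Sn²⁺]); log Q = -5.074.
E = E° − (0.0592/n) log Q = +1.50 − (0.0592/2)(-5.074) = +1.650 V.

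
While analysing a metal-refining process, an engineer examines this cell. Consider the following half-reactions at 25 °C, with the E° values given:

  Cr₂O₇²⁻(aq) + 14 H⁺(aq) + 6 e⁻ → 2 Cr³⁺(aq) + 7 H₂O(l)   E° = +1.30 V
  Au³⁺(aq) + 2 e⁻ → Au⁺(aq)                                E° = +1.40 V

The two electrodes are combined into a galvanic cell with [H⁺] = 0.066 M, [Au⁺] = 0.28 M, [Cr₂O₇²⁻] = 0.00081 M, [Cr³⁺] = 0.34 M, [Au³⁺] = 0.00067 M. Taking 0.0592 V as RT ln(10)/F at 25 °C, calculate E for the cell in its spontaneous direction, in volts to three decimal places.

+0.207 V

Au³⁺/Au⁺ is the cathode (higher E°), Cr₂O₇²⁻/Cr³⁺ the anode: E°cell = +1.40 − (+1.30) = +0.10 V, n = 6.
Overall: 3 Au³⁺(aq) + 2 Cr³⁺(aq) + 7 H₂O(l) → 3 Au⁺(aq) + Cr₂O₇²⁻(aq) + 14 H⁺(aq)
Q = [Au⁺]^3·[Cr₂O₇²⁻]·[H⁺]^14 / ([Au³⁺]^3·[Cr³⁺]^2); log Q = -10.818.
E = E° − (0.0592/n) log Q = +0.10 − (0.0592/6)(-10.818) = +0.207 V.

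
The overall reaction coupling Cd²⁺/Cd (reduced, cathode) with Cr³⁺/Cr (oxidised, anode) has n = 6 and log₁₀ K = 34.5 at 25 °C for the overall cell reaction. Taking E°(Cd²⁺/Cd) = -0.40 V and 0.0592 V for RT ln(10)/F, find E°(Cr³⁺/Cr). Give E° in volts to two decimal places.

E°cell = (0.0592/n)·log K = (0.0592/6)(34.5) = +0.340 V.
Since Cd²⁺/Cd is the cathode and Cr³⁺/Cr the anode, E°cell = E°(Cd²⁺/Cd) − E°(Cr³⁺/Cr).
So E°(Cr³⁺/Cr) = E°(Cd²⁺/Cd) − E°cell = (-0.40) − (+0.340) = -0.74 V.

-0.74 V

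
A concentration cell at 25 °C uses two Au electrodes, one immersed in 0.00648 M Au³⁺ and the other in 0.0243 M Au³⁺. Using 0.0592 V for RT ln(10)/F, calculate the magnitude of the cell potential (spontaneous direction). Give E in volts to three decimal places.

+0.011 V

For a concentration cell E°cell = 0. The 0.0243 M side is the cathode (reduction is favoured where [Au³⁺] is higher).
With n = 3, E = −(0.0592/3) log([Au³⁺]ₐₙ/[Au³⁺]꜀ₐₜ) = −(0.0592/3) log(0.00648/0.0243) = −(0.0592/3)(-0.574) = +0.011 V.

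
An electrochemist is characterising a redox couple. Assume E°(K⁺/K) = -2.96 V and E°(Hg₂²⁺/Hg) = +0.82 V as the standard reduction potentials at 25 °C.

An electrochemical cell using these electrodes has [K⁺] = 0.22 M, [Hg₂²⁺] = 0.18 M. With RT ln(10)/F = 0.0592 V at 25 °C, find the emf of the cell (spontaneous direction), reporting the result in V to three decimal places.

+3.797 V

Hg₂²⁺/Hg is the cathode (higher E°), K⁺/K the anode: E°cell = +0.82 − (-2.96) = +3.78 V, n = 2.
Overall: Hg₂²⁺(aq) + 2 K(s) → 2 Hg(l) + 2 K⁺(aq)
Q = [K⁺]^2 / ([Hg₂²⁺]); log Q = -0.570.
E = E° − (0.0592/n) log Q = +3.78 − (0.0592/2)(-0.570) = +3.797 V.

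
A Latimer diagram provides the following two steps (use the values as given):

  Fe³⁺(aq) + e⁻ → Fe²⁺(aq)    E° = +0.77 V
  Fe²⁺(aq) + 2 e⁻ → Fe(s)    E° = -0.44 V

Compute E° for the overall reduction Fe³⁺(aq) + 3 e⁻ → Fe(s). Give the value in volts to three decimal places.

-0.037 V

Adding the free-energy changes (−nFE°) of the two steps gives −n₃FE°₃ = −n₁FE°₁ − n₂FE°₂.
E°₃ = (1×+0.77 + 2×-0.44) / 3 = (-0.110) / 3 = -0.037 V.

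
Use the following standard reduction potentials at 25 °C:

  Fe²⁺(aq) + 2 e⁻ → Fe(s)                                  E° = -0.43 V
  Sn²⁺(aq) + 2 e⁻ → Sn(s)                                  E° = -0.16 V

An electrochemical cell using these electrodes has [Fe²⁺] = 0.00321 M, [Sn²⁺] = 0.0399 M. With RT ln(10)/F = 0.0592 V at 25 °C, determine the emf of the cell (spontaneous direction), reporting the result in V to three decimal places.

Sn²⁺/Sn is the cathode (higher E°), Fe²⁺/Fe the anode: E°cell = -0.16 − (-0.43) = +0.27 V, n = 2.
Overall: Sn²⁺(aq) + Fe(s) → Sn(s) + Fe²⁺(aq)
Q = [Fe²⁺] / ([Sn²⁺]); log Q = -1.094.
E = E° − (0.0592/n) log Q = +0.27 − (0.0592/2)(-1.094) = +0.302 V.

+0.302 V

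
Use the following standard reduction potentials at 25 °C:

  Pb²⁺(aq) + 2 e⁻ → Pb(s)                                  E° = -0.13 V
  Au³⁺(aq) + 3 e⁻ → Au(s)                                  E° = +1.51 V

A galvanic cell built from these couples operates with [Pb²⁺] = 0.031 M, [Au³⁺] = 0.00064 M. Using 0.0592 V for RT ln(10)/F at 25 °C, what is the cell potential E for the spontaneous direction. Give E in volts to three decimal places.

+1.622 V

Au³⁺/Au is the cathode (higher E°), Pb²⁺/Pb the anode: E°cell = +1.51 − (-0.13) = +1.64 V, n = 6.
Overall: 2 Au³⁺(aq) + 3 Pb(s) → 2 Au(s) + 3 Pb²⁺(aq)
Q = [Pb²⁺]^3 / ([Au³⁺]^2); log Q = 1.862.
E = E° − (0.0592/n) log Q = +1.64 − (0.0592/6)(1.862) = +1.622 V.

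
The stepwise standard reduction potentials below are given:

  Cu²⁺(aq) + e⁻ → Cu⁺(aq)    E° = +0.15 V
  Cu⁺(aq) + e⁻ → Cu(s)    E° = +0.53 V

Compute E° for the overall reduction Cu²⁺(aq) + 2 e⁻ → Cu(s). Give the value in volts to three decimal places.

+0.340 V

Standard free energies of sequential steps add: ΔG°₃ = ΔG°₁ + ΔG°₂, so n₃E°₃ = n₁E°₁ + n₂E°₂.
E°₃ = (1×+0.15 + 1×+0.53) / 2 = (+0.680) / 2 = +0.340 V.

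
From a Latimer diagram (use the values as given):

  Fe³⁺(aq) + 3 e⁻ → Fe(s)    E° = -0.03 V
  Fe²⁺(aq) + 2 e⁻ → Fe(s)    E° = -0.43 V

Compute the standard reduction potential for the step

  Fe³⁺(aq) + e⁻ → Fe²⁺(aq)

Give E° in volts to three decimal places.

+0.770 V

Sequential free energies add, so n₃E°₃ = n₁E°₁ + n₂E°₂.
With n₃ = 3, and the known step contributing 2×(-0.43) V, the unknown satisfies 1·E° = 3×(-0.03) − 2×(-0.43) = +0.770.
E° = +0.770 / 1 = +0.770 V.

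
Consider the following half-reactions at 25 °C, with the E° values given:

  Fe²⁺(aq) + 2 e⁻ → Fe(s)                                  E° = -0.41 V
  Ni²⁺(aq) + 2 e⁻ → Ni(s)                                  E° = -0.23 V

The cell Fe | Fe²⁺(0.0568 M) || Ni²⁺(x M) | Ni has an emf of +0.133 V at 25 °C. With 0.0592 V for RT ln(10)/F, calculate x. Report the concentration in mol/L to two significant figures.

0.0015 M

Ni²⁺/Ni is the cathode, Fe²⁺/Fe the anode: E°cell = +0.18 V, n = 2.
Overall reaction: Ni²⁺(aq) + Fe(s) → Ni(s) + Fe²⁺(aq); Q = [Fe²⁺]^1/[Ni²⁺]^1.
From E = E° − (0.0592/n) log Q: log Q = (E° − E)·n/0.0592 = (+0.18 − (+0.133))·2/0.0592 = 1.5878.
So 1·log[Ni²⁺] = 1·log(0.0568) − log Q = -1.2457 − (1.5878) = -2.8335; [Ni²⁺] = 10^(-2.8335) ≈ 0.0015 M.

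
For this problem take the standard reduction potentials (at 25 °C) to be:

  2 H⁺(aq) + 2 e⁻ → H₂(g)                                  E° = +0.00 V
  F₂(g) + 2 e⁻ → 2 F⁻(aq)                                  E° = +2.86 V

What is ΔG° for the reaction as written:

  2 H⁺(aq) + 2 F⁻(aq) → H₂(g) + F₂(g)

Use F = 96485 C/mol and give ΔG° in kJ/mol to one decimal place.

+551.9 kJ/mol

As written, H⁺/H₂ is reduced (cathode) and F₂/F⁻ is oxidised (anode), so E°cell = (+0.00) − (+2.86) = -2.86 V.
Balancing electrons gives n = 2.
ΔG° = −nFE° = −(2)(96485)(-2.86) = 551,894 J = +551.9 kJ/mol.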